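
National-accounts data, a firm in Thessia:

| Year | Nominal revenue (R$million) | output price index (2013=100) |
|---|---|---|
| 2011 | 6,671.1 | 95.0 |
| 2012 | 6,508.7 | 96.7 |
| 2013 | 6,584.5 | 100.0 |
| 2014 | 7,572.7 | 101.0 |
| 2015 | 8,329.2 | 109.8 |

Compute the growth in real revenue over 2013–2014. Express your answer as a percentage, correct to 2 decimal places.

13.87%

Real revenue 2013 = 6584.5/1.000 = 6584.50.
Real revenue 2014 = 7572.7/1.010 = 7497.72.
Change = 7497.72/6584.50 − 1 = 0.1387.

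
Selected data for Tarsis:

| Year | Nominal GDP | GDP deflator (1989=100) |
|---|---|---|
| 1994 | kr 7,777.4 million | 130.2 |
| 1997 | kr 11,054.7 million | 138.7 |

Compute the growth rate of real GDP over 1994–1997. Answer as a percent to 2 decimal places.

Real GDP 1994 = 7777.4 / 1.302 = 5973.43.
Real GDP 1997 = 11054.7 / 1.387 = 7970.22.
Real growth = 7970.22 / 5973.43 − 1 = 0.3343.

33.43%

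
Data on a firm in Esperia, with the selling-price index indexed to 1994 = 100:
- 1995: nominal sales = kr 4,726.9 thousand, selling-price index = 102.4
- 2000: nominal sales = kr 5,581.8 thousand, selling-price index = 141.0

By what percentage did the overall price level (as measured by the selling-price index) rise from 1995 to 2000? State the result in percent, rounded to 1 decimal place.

37.7%

Price-level change = 141.0 / 102.4 − 1 = 0.3770.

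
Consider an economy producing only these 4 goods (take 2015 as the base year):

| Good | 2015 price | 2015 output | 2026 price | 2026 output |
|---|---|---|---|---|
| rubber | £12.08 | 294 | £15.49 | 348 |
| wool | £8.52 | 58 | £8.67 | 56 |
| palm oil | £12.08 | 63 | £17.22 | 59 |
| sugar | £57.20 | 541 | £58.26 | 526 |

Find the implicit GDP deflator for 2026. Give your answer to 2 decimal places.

Nominal GDP 2026 = 15.49·348 + 8.67·56 + 17.22·59 + 58.26·526 = 37536.78.
Real GDP 2026 (at 2015 prices) = 12.08·348 + 8.52·56 + 12.08·59 + 57.20·526 = 35480.88.
Deflator = Nominal/Real × 100 = 37536.78/35480.88 × 100 = 105.794.

105.79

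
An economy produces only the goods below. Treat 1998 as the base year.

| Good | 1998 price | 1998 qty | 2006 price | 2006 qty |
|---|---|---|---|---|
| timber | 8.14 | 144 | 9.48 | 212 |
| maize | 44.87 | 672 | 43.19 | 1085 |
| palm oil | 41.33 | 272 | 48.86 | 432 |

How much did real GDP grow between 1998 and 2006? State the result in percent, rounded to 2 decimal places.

60.37%

Real GDP 1998 = Nominal GDP 1998 = 8.14·144 + 44.87·672 + 41.33·272 = 42566.56.
Real GDP 2006 (at 1998 prices) = 8.14·212 + 44.87·1085 + 41.33·432 = 68264.19.
Real growth = 68264.19/42566.56 − 1 = 0.6037.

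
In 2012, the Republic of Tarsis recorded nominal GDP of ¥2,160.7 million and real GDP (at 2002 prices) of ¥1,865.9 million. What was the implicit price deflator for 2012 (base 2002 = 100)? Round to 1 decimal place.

115.8

implicit price deflator = (Nominal / Real) × 100 = 2160.7 / 1865.9 × 100 = 115.80.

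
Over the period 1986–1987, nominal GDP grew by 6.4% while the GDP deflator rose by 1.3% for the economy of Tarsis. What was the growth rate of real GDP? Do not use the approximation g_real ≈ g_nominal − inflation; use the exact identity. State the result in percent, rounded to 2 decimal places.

(1 + g_nom) = (1 + g_real)(1 + π), so g_real = 1.0640 / 1.0130 − 1 = 0.05035.

5.03%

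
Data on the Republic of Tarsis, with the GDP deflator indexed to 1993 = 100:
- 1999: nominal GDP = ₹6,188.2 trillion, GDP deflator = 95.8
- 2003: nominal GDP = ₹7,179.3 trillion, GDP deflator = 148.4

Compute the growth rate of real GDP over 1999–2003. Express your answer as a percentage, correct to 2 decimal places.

Real GDP 1999 = 6188.2 / 0.958 = 6459.50.
Real GDP 2003 = 7179.3 / 1.484 = 4837.80.
Real growth = 4837.80 / 6459.50 − 1 = -0.2511.

-25.11%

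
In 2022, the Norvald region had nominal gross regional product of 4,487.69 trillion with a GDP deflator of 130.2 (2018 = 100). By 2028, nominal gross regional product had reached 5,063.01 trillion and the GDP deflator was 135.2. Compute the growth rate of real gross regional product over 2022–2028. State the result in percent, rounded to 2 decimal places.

8.65%

Deflate each year: 2022 → 4487.69/1.302 = 3446.77; 2028 → 5063.01/1.352 = 3744.83.
So real gross regional product changed by 3744.83/3446.77 − 1 = 0.0865, i.e. 8.65%.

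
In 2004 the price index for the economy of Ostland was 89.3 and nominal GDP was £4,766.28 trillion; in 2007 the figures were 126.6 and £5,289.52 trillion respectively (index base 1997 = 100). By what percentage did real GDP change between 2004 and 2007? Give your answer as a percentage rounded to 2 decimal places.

Real GDP 2004 = 4766.28 / 0.893 = 5337.38.
Real GDP 2007 = 5289.52 / 1.266 = 4178.14.
Real growth = 4178.14 / 5337.38 − 1 = -0.2172.

-21.72%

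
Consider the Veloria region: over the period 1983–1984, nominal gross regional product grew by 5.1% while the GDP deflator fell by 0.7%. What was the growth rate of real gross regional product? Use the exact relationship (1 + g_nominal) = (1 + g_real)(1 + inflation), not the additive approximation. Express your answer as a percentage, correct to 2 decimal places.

5.84%

(1 + g_nom) = (1 + g_real)(1 + π), so g_real = 1.0510 / 0.9930 − 1 = 0.05841.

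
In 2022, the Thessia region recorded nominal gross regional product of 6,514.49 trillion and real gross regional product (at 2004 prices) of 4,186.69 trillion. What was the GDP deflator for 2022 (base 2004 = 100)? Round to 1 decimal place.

155.6

GDP deflator = (Nominal / Real) × 100 = 6514.49 / 4186.69 × 100 = 155.60.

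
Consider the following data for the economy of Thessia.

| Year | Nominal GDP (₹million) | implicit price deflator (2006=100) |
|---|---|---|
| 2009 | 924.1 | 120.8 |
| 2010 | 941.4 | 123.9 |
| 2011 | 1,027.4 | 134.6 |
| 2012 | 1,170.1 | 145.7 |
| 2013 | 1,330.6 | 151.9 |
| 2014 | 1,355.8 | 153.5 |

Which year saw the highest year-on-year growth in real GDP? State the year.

2013

2010: real = 941.4/1.239 = 759.81; growth vs 2009 (764.98) = -0.68%.
2011: real = 1027.4/1.346 = 763.30; growth vs 2010 (759.81) = 0.46%.
2012: real = 1170.1/1.457 = 803.09; growth vs 2011 (763.30) = 5.21%.
2013: real = 1330.6/1.519 = 875.97; growth vs 2012 (803.09) = 9.07%.
2014: real = 1355.8/1.535 = 883.26; growth vs 2013 (875.97) = 0.83%.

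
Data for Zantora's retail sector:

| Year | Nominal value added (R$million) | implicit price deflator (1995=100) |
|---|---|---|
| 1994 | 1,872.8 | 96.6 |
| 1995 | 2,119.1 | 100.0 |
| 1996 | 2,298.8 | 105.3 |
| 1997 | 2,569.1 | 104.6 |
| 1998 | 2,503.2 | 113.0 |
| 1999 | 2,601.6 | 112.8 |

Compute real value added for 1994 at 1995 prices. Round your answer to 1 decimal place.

Real value added 1994 = 1872.8 / 0.966 = 1938.72.

R$1,938.7 million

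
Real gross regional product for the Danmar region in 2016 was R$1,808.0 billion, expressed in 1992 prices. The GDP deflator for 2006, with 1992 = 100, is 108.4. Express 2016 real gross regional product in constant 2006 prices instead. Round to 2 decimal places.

Real gross regional product in 2006 prices = Real gross regional product in 1992 prices × (P_2006/P_1992) = 1808.0 × 1.084 = 1959.87.

R$1,959.87 billion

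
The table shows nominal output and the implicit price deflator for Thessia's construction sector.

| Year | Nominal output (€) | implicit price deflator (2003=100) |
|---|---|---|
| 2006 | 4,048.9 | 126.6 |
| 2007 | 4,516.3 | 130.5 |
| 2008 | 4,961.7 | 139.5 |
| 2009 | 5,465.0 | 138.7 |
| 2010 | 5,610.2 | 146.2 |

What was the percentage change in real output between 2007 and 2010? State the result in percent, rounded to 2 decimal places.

Real output 2007 = 4516.3/1.305 = 3460.77.
Real output 2010 = 5610.2/1.462 = 3837.35.
Change = 3837.35/3460.77 − 1 = 0.1088.

10.88%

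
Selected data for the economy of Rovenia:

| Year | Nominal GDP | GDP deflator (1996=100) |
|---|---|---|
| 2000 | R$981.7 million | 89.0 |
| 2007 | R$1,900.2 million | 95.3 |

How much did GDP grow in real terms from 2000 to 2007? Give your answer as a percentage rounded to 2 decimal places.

80.77%

Deflate each year: 2000 → 981.7/0.890 = 1103.03; 2007 → 1900.2/0.953 = 1993.91.
So real GDP changed by 1993.91/1103.03 − 1 = 0.8077, i.e. 80.77%.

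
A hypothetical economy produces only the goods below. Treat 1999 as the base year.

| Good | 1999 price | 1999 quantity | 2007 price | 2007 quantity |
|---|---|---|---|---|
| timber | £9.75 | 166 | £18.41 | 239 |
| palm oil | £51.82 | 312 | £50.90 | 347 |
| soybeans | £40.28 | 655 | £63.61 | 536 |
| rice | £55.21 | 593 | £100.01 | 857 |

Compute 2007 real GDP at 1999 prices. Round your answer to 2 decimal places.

Real GDP 2007 = Σ (p_1999 × q_2007) = 9.75·239 + 51.82·347 + 40.28·536 + 55.21·857 = 89216.84.

£89216.84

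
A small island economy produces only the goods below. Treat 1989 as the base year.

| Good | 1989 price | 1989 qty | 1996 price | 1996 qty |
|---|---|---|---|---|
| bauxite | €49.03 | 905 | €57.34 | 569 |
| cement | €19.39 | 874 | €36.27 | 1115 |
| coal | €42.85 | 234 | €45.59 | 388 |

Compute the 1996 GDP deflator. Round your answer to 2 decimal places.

137.21

Nominal GDP 1996 = 57.34·569 + 36.27·1115 + 45.59·388 = 90756.43.
Real GDP 1996 (at 1989 prices) = 49.03·569 + 19.39·1115 + 42.85·388 = 66143.72.
Deflator = Nominal/Real × 100 = 90756.43/66143.72 × 100 = 137.211.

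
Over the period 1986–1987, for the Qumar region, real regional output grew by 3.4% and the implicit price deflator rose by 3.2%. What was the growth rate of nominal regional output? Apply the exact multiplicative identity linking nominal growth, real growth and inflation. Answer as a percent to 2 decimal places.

(1 + g_nom) = (1 + g_real)(1 + π) = 1.0340 × 1.0320 = 1.06709.

6.71%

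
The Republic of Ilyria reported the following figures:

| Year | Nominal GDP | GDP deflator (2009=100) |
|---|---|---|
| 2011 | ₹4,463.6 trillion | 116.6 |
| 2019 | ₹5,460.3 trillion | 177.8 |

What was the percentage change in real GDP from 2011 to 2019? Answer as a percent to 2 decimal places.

Deflate each year: 2011 → 4463.6/1.166 = 3828.13; 2019 → 5460.3/1.778 = 3071.03.
So real GDP changed by 3071.03/3828.13 − 1 = -0.1978, i.e. -19.78%.

-19.78%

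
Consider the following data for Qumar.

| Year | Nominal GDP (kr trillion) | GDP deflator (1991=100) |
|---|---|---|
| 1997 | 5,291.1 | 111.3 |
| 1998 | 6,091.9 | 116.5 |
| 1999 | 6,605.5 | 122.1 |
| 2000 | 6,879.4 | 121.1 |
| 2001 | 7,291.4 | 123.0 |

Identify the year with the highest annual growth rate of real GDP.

1998

1998: real = 6091.9/1.165 = 5229.10; growth vs 1997 (4753.91) = 10.00%.
1999: real = 6605.5/1.221 = 5409.91; growth vs 1998 (5229.10) = 3.46%.
2000: real = 6879.4/1.211 = 5680.76; growth vs 1999 (5409.91) = 5.01%.
2001: real = 7291.4/1.230 = 5927.97; growth vs 2000 (5680.76) = 4.35%.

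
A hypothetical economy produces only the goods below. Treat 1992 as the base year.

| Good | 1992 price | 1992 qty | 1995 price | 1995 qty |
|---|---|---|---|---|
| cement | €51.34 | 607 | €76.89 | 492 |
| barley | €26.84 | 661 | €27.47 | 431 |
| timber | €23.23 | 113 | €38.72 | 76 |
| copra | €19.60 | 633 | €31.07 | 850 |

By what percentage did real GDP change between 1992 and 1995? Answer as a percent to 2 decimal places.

Real GDP 1992 = Nominal GDP 1992 = 51.34·607 + 26.84·661 + 23.23·113 + 19.60·633 = 63936.41.
Real GDP 1995 (at 1992 prices) = 51.34·492 + 26.84·431 + 23.23·76 + 19.60·850 = 55252.80.
Real growth = 55252.80/63936.41 − 1 = -0.1358.

-13.58%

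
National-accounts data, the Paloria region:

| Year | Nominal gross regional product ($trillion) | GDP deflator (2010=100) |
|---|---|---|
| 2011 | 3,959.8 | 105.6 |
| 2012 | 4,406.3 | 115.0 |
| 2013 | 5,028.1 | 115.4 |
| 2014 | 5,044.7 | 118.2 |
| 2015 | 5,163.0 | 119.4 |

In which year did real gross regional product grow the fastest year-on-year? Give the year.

2012: real = 4406.3/1.150 = 3831.57; growth vs 2011 (3749.81) = 2.18%.
2013: real = 5028.1/1.154 = 4357.11; growth vs 2012 (3831.57) = 13.72%.
2014: real = 5044.7/1.182 = 4267.94; growth vs 2013 (4357.11) = -2.05%.
2015: real = 5163.0/1.194 = 4324.12; growth vs 2014 (4267.94) = 1.32%.

2013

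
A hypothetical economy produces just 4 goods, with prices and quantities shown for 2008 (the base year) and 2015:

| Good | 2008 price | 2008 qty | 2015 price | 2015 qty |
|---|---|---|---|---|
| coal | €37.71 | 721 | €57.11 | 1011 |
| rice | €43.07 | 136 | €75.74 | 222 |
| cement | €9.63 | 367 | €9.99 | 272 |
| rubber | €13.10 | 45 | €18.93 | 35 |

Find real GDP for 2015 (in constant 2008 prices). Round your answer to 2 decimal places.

€50764.21

Real GDP 2015 = Σ (p_2008 × q_2015) = 37.71·1011 + 43.07·222 + 9.63·272 + 13.10·35 = 50764.21.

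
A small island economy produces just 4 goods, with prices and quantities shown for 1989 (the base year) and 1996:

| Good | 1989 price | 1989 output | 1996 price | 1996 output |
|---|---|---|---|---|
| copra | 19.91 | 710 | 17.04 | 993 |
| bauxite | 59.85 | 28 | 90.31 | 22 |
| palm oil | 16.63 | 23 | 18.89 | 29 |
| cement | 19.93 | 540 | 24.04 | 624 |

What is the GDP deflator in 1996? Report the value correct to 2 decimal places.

101.32

Nominal GDP 1996 = 17.04·993 + 90.31·22 + 18.89·29 + 24.04·624 = 34456.31.
Real GDP 1996 (at 1989 prices) = 19.91·993 + 59.85·22 + 16.63·29 + 19.93·624 = 34005.92.
Deflator = Nominal/Real × 100 = 34456.31/34005.92 × 100 = 101.324.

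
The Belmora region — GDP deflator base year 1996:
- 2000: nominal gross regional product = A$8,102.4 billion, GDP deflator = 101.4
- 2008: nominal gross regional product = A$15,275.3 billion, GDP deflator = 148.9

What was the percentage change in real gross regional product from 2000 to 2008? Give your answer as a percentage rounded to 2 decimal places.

28.39%

Real gross regional product 2000 = 8102.4 / 1.014 = 7990.53.
Real gross regional product 2008 = 15275.3 / 1.489 = 10258.76.
Real growth = 10258.76 / 7990.53 − 1 = 0.2839.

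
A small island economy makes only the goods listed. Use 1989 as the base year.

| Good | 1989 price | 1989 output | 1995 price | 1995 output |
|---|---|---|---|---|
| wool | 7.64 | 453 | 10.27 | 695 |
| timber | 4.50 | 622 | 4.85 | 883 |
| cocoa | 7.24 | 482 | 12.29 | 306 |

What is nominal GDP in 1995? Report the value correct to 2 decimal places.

Nominal GDP 1995 = Σ (p_1995 × q_1995) = 10.27·695 + 4.85·883 + 12.29·306 = 15180.94.

15180.94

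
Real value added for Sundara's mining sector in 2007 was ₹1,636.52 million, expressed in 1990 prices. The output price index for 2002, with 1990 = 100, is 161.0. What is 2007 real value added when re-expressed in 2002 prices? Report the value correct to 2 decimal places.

₹2,634.80 million

Real value added in 2002 prices = Real value added in 1990 prices × (P_2002/P_1990) = 1636.52 × 1.610 = 2634.80.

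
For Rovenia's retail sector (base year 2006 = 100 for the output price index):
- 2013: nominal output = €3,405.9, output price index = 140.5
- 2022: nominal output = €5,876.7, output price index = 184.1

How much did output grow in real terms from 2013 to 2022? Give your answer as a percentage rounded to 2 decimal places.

31.68%

Real output 2013 = 3405.9 / 1.405 = 2424.13.
Real output 2022 = 5876.7 / 1.841 = 3192.12.
Real growth = 3192.12 / 2424.13 − 1 = 0.3168.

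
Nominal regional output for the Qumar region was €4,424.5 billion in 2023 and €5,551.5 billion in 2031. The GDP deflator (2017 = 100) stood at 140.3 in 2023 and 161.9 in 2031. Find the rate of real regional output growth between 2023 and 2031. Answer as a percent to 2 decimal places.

8.73%

Deflate each year: 2023 → 4424.5/1.403 = 3153.60; 2031 → 5551.5/1.619 = 3428.97.
So real regional output changed by 3428.97/3153.60 − 1 = 0.0873, i.e. 8.73%.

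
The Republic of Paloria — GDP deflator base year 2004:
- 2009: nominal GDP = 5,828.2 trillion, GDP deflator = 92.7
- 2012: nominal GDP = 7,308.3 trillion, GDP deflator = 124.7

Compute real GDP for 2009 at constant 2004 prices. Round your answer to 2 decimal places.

Real GDP = Nominal / (GDP deflator/100) = 5828.2 / 0.927 = 6287.16.

6,287.16 trillion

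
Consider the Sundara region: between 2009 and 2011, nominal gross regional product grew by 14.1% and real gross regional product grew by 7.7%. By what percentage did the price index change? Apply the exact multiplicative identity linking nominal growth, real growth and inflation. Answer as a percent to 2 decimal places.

5.94%

(1 + g_nom) = (1 + g_real)(1 + π), so π = 1.1410 / 1.0770 − 1 = 0.05942.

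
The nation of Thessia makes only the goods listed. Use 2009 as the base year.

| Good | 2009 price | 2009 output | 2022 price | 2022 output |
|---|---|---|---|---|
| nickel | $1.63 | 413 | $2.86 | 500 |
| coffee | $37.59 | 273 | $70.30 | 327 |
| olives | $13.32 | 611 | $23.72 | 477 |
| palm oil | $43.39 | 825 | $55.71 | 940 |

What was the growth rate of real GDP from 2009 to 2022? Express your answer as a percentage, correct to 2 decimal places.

Real GDP 2009 = Nominal GDP 2009 = 1.63·413 + 37.59·273 + 13.32·611 + 43.39·825 = 54870.53.
Real GDP 2022 (at 2009 prices) = 1.63·500 + 37.59·327 + 13.32·477 + 43.39·940 = 60247.17.
Real growth = 60247.17/54870.53 − 1 = 0.0980.

9.80%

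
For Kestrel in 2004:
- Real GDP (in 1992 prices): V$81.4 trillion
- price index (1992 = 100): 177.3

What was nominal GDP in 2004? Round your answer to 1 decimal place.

V$144.3 trillion

Nominal GDP = Real × (price index/100) = 81.4 × 1.773 = 144.32.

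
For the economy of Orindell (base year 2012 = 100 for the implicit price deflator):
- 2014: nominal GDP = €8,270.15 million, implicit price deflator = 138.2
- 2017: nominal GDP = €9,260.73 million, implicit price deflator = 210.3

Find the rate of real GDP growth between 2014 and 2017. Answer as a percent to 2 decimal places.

Real GDP 2014 = 8270.15 / 1.382 = 5984.19.
Real GDP 2017 = 9260.73 / 2.103 = 4403.58.
Real growth = 4403.58 / 5984.19 − 1 = -0.2641.

-26.41%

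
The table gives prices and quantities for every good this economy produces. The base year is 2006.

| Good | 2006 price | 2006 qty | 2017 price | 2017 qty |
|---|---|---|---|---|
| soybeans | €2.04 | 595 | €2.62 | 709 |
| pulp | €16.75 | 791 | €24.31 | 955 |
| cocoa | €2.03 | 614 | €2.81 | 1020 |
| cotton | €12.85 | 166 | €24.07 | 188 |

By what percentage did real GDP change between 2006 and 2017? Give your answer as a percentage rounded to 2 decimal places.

Real GDP 2006 = Nominal GDP 2006 = 2.04·595 + 16.75·791 + 2.03·614 + 12.85·166 = 17842.57.
Real GDP 2017 (at 2006 prices) = 2.04·709 + 16.75·955 + 2.03·1020 + 12.85·188 = 21929.01.
Real growth = 21929.01/17842.57 − 1 = 0.2290.

22.90%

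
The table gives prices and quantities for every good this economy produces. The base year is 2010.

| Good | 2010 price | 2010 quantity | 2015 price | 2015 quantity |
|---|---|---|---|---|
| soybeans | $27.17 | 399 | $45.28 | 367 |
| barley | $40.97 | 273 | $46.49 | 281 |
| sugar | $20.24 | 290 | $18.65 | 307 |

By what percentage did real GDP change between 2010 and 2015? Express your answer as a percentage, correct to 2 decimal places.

-0.71%

Real GDP 2010 = Nominal GDP 2010 = 27.17·399 + 40.97·273 + 20.24·290 = 27895.24.
Real GDP 2015 (at 2010 prices) = 27.17·367 + 40.97·281 + 20.24·307 = 27697.64.
Real growth = 27697.64/27895.24 − 1 = -0.0071.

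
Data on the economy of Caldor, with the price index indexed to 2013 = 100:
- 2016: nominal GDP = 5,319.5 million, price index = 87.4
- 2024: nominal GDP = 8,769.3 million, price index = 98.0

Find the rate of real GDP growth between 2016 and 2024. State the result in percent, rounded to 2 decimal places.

Deflate each year: 2016 → 5319.5/0.874 = 6086.38; 2024 → 8769.3/0.980 = 8948.27.
So real GDP changed by 8948.27/6086.38 − 1 = 0.4702, i.e. 47.02%.

47.02%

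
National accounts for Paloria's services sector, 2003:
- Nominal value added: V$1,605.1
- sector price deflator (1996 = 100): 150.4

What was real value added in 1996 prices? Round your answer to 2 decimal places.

V$1,067.22

Real value added = Nominal / (sector price deflator/100) = 1605.1 / 1.504 = 1067.22.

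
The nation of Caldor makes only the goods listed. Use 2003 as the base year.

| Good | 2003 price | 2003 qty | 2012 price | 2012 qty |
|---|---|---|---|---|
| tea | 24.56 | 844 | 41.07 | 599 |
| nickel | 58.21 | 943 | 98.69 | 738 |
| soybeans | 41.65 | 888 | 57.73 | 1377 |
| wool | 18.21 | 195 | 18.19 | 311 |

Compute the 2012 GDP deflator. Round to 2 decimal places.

151.29

Nominal GDP 2012 = 41.07·599 + 98.69·738 + 57.73·1377 + 18.19·311 = 182585.45.
Real GDP 2012 (at 2003 prices) = 24.56·599 + 58.21·738 + 41.65·1377 + 18.21·311 = 120685.78.
Deflator = Nominal/Real × 100 = 182585.45/120685.78 × 100 = 151.290.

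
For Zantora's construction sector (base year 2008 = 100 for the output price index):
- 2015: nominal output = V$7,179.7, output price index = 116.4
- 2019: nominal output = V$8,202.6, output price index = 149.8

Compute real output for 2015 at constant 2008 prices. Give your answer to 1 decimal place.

V$6,168.1

Real output = Nominal / (output price index/100) = 7179.7 / 1.164 = 6168.13.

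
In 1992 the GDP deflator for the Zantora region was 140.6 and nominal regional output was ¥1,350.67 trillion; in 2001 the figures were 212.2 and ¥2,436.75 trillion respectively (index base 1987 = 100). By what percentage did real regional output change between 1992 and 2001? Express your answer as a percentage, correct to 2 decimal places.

19.54%

Real regional output 1992 = 1350.67 / 1.406 = 960.65.
Real regional output 2001 = 2436.75 / 2.122 = 1148.33.
Real growth = 1148.33 / 960.65 − 1 = 0.1954.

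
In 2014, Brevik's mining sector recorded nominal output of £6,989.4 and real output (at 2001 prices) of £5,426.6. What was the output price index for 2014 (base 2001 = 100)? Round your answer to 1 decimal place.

128.8

output price index = (Nominal / Real) × 100 = 6989.4 / 5426.6 × 100 = 128.80.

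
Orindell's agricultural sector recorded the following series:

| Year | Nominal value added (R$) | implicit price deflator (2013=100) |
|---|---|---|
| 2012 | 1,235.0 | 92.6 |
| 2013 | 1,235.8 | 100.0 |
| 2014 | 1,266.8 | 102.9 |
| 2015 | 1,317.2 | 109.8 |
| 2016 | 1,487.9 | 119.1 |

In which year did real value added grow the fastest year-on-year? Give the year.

2016

2013: real = 1235.8/1.000 = 1235.80; growth vs 2012 (1333.69) = -7.34%.
2014: real = 1266.8/1.029 = 1231.10; growth vs 2013 (1235.80) = -0.38%.
2015: real = 1317.2/1.098 = 1199.64; growth vs 2014 (1231.10) = -2.56%.
2016: real = 1487.9/1.191 = 1249.29; growth vs 2015 (1199.64) = 4.14%.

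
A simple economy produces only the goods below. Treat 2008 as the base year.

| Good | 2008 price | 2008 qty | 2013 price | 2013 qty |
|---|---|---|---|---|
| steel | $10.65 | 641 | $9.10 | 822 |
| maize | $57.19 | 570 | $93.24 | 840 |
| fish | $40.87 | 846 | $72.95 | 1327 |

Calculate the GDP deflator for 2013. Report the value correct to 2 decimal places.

Nominal GDP 2013 = 9.10·822 + 93.24·840 + 72.95·1327 = 182606.45.
Real GDP 2013 (at 2008 prices) = 10.65·822 + 57.19·840 + 40.87·1327 = 111028.39.
Deflator = Nominal/Real × 100 = 182606.45/111028.39 × 100 = 164.468.

164.47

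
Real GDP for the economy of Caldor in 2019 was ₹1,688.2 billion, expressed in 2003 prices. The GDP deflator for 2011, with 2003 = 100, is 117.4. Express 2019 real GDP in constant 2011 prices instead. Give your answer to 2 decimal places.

₹1,981.95 billion

Real GDP in 2011 prices = Real GDP in 2003 prices × (P_2011/P_2003) = 1688.2 × 1.174 = 1981.95.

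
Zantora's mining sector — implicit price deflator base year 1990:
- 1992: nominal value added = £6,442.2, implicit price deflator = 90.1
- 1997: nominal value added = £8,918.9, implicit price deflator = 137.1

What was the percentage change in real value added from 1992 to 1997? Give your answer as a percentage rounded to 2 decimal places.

-9.02%

Real value added 1992 = 6442.2 / 0.901 = 7150.06.
Real value added 1997 = 8918.9 / 1.371 = 6505.40.
Real growth = 6505.40 / 7150.06 − 1 = -0.0902.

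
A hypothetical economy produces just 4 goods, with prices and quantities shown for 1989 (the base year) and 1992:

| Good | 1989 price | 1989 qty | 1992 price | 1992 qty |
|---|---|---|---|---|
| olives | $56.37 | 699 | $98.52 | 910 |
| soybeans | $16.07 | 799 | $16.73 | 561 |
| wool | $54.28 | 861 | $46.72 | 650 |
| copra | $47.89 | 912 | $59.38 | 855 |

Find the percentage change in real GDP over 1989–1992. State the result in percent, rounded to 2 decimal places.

-4.29%

Real GDP 1989 = Nominal GDP 1989 = 56.37·699 + 16.07·799 + 54.28·861 + 47.89·912 = 142653.32.
Real GDP 1992 (at 1989 prices) = 56.37·910 + 16.07·561 + 54.28·650 + 47.89·855 = 136539.92.
Real growth = 136539.92/142653.32 − 1 = -0.0429.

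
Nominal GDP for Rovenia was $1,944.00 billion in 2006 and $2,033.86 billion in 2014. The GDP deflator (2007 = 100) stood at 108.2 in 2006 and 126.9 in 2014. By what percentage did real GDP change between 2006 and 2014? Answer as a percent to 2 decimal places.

-10.79%

Deflate each year: 2006 → 1944.00/1.082 = 1796.67; 2014 → 2033.86/1.269 = 1602.73.
So real GDP changed by 1602.73/1796.67 − 1 = -0.1079, i.e. -10.79%.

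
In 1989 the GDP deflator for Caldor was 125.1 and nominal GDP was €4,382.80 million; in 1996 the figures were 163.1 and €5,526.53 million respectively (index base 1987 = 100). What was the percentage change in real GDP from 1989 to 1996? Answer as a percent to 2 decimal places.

-3.28%

Deflate each year: 1989 → 4382.80/1.251 = 3503.44; 1996 → 5526.53/1.631 = 3388.43.
So real GDP changed by 3388.43/3503.44 − 1 = -0.0328, i.e. -3.28%.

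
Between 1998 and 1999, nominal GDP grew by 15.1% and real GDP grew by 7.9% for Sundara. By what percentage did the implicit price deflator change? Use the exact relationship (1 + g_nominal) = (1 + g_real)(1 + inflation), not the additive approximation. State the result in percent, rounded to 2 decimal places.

6.67%

(1 + g_nom) = (1 + g_real)(1 + π), so π = 1.1510 / 1.0790 − 1 = 0.06673.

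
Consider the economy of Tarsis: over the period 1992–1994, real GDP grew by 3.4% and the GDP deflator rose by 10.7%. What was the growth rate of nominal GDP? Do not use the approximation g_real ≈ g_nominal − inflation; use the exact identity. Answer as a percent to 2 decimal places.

14.46%

(1 + g_nom) = (1 + g_real)(1 + π) = 1.0340 × 1.1070 = 1.14464.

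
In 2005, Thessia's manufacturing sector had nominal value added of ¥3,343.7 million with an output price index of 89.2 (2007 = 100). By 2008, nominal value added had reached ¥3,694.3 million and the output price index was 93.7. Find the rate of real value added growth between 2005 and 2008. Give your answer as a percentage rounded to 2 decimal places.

5.18%

Real value added 2005 = 3343.7 / 0.892 = 3748.54.
Real value added 2008 = 3694.3 / 0.937 = 3942.69.
Real growth = 3942.69 / 3748.54 − 1 = 0.0518.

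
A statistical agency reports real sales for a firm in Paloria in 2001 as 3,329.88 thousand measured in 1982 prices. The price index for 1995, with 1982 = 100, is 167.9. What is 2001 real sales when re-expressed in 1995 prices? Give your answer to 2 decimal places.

5,590.87 thousand

Real sales in 1995 prices = Real sales in 1982 prices × (P_1995/P_1982) = 3329.88 × 1.679 = 5590.87.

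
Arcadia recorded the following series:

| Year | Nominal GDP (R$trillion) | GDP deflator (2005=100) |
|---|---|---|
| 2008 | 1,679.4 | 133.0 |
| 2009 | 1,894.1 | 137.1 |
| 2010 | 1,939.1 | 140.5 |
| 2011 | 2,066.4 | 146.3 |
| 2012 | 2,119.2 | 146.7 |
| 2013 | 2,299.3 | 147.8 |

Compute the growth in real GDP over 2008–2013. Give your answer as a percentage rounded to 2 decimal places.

Real GDP 2008 = 1679.4/1.330 = 1262.71.
Real GDP 2013 = 2299.3/1.478 = 1555.68.
Change = 1555.68/1262.71 − 1 = 0.2320.

23.20%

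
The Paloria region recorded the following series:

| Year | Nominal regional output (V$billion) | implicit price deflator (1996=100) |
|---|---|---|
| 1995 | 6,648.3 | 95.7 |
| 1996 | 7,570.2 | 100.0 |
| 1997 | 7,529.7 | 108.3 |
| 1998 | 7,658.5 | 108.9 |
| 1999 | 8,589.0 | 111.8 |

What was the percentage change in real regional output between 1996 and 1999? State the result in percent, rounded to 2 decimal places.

1.48%

Real regional output 1996 = 7570.2/1.000 = 7570.20.
Real regional output 1999 = 8589.0/1.118 = 7682.47.
Change = 7682.47/7570.20 − 1 = 0.0148.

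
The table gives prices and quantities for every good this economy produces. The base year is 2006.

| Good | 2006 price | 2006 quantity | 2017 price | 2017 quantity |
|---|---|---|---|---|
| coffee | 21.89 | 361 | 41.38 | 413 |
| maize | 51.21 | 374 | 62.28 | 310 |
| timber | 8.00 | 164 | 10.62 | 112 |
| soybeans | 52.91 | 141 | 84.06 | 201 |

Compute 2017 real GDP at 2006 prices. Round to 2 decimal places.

Real GDP 2017 = Σ (p_2006 × q_2017) = 21.89·413 + 51.21·310 + 8.00·112 + 52.91·201 = 36446.58.

36446.58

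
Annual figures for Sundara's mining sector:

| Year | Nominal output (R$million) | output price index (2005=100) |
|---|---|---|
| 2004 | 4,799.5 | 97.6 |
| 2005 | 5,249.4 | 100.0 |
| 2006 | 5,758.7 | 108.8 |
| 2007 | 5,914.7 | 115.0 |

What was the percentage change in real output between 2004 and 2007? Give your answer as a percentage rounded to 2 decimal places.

Real output 2004 = 4799.5/0.976 = 4917.52.
Real output 2007 = 5914.7/1.150 = 5143.22.
Change = 5143.22/4917.52 − 1 = 0.0459.

4.59%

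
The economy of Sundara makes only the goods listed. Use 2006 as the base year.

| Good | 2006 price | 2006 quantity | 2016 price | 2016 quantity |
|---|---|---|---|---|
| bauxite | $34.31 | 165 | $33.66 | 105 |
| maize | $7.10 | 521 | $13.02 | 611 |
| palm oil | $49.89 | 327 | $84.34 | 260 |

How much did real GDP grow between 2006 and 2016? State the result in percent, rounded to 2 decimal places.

-18.55%

Real GDP 2006 = Nominal GDP 2006 = 34.31·165 + 7.10·521 + 49.89·327 = 25674.28.
Real GDP 2016 (at 2006 prices) = 34.31·105 + 7.10·611 + 49.89·260 = 20912.05.
Real growth = 20912.05/25674.28 − 1 = -0.1855.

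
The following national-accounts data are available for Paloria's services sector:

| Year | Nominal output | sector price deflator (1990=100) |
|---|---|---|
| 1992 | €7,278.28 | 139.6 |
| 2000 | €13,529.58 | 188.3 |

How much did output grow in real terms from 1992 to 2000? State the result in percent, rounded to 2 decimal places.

37.81%

Real output 1992 = 7278.28 / 1.396 = 5213.67.
Real output 2000 = 13529.58 / 1.883 = 7185.12.
Real growth = 7185.12 / 5213.67 − 1 = 0.3781.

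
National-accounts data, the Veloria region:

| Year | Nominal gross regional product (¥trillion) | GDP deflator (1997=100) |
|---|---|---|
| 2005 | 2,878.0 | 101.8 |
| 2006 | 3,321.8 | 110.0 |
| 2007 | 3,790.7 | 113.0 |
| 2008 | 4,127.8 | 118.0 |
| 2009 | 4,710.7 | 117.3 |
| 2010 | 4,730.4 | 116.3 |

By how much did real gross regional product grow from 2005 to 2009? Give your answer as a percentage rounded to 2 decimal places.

Real gross regional product 2005 = 2878.0/1.018 = 2827.11.
Real gross regional product 2009 = 4710.7/1.173 = 4015.94.
Change = 4015.94/2827.11 − 1 = 0.4205.

42.05%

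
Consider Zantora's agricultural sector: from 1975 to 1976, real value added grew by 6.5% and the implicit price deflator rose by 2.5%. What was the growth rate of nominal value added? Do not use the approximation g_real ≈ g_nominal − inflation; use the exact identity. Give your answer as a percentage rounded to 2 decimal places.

(1 + g_nom) = (1 + g_real)(1 + π) = 1.0650 × 1.0250 = 1.09163.

9.16%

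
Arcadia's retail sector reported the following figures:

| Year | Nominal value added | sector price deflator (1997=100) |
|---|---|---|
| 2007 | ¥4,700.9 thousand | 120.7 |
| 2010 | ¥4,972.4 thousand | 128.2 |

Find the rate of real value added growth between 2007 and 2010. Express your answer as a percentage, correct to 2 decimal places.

Deflate each year: 2007 → 4700.9/1.207 = 3894.70; 2010 → 4972.4/1.282 = 3878.63.
So real value added changed by 3878.63/3894.70 − 1 = -0.0041, i.e. -0.41%.

-0.41%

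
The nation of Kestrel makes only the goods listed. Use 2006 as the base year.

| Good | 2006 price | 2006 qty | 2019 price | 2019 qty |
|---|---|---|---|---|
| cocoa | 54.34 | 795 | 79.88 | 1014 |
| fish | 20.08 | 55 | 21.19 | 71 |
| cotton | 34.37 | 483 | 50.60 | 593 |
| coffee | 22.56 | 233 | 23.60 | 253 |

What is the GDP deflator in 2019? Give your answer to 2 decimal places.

Nominal GDP 2019 = 79.88·1014 + 21.19·71 + 50.60·593 + 23.60·253 = 118479.41.
Real GDP 2019 (at 2006 prices) = 54.34·1014 + 20.08·71 + 34.37·593 + 22.56·253 = 82615.53.
Deflator = Nominal/Real × 100 = 118479.41/82615.53 × 100 = 143.411.

143.41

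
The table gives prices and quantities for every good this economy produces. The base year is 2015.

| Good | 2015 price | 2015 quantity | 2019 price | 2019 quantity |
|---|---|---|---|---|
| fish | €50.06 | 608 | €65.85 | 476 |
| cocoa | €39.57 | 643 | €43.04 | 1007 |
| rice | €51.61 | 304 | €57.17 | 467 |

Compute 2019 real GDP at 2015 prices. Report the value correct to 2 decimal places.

€87777.42

Real GDP 2019 = Σ (p_2015 × q_2019) = 50.06·476 + 39.57·1007 + 51.61·467 = 87777.42.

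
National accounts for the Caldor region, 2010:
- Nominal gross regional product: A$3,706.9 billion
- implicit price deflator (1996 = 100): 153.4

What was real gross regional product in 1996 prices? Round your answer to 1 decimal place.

Real gross regional product = Nominal / (implicit price deflator/100) = 3706.9 / 1.534 = 2416.49.

A$2,416.5 billion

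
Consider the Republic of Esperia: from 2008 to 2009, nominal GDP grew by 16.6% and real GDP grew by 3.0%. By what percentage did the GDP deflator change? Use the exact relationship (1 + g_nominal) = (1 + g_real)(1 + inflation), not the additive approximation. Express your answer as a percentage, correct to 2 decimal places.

(1 + g_nom) = (1 + g_real)(1 + π), so π = 1.1660 / 1.0300 − 1 = 0.13204.

13.20%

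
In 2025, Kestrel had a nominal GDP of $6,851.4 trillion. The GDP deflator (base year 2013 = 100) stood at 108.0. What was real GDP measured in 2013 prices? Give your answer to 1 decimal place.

Real GDP = Nominal / (GDP deflator/100) = 6851.4 / 1.080 = 6343.89.

$6,343.9 trillion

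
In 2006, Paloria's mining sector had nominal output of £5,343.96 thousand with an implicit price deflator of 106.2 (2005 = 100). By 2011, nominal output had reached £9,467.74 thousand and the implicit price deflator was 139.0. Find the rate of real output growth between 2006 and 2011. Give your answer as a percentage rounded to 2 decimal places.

Real output 2006 = 5343.96 / 1.062 = 5031.98.
Real output 2011 = 9467.74 / 1.390 = 6811.32.
Real growth = 6811.32 / 5031.98 − 1 = 0.3536.

35.36%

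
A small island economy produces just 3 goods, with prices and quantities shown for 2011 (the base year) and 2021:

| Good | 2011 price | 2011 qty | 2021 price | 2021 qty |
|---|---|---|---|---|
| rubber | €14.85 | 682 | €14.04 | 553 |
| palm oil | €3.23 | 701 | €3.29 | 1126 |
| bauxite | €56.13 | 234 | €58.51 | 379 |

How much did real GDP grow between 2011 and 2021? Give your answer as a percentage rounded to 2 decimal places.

Real GDP 2011 = Nominal GDP 2011 = 14.85·682 + 3.23·701 + 56.13·234 = 25526.35.
Real GDP 2021 (at 2011 prices) = 14.85·553 + 3.23·1126 + 56.13·379 = 33122.30.
Real growth = 33122.30/25526.35 − 1 = 0.2976.

29.76%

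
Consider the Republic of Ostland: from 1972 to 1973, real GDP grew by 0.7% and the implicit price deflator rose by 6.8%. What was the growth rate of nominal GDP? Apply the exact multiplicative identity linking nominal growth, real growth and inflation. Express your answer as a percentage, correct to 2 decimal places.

(1 + g_nom) = (1 + g_real)(1 + π) = 1.0070 × 1.0680 = 1.07548.

7.55%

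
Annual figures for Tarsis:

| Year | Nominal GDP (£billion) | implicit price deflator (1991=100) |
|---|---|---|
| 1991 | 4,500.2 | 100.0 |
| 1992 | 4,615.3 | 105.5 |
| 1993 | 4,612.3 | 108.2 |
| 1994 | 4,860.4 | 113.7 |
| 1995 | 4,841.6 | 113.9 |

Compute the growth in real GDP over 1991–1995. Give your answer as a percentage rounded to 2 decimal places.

-5.54%

Real GDP 1991 = 4500.2/1.000 = 4500.20.
Real GDP 1995 = 4841.6/1.139 = 4250.75.
Change = 4250.75/4500.20 − 1 = -0.0554.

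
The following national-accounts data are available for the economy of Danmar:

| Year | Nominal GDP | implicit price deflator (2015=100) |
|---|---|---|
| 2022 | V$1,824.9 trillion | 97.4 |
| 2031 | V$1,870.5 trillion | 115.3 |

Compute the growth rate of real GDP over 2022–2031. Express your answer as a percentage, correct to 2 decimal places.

-13.41%

Real GDP 2022 = 1824.9 / 0.974 = 1873.61.
Real GDP 2031 = 1870.5 / 1.153 = 1622.29.
Real growth = 1622.29 / 1873.61 − 1 = -0.1341.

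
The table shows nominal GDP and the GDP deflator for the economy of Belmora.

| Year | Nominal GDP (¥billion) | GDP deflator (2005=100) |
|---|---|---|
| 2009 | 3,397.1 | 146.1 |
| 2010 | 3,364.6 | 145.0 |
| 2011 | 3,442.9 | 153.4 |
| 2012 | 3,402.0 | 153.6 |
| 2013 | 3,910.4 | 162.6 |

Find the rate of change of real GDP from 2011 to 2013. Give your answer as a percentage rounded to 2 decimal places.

Real GDP 2011 = 3442.9/1.534 = 2244.39.
Real GDP 2013 = 3910.4/1.626 = 2404.92.
Change = 2404.92/2244.39 − 1 = 0.0715.

7.15%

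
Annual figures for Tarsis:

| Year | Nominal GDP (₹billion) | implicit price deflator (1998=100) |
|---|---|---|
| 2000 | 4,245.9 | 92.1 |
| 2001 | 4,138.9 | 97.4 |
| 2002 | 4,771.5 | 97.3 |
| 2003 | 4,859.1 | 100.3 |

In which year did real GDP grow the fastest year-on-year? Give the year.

2001: real = 4138.9/0.974 = 4249.38; growth vs 2000 (4610.10) = -7.82%.
2002: real = 4771.5/0.973 = 4903.91; growth vs 2001 (4249.38) = 15.40%.
2003: real = 4859.1/1.003 = 4844.57; growth vs 2002 (4903.91) = -1.21%.

2002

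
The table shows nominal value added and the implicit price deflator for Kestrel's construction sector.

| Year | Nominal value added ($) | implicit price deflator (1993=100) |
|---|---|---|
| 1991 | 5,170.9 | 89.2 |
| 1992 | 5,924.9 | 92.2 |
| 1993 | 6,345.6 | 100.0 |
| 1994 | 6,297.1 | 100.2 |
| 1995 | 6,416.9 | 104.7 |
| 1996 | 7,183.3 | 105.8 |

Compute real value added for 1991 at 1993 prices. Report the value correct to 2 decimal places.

$5,796.97

Real value added 1991 = 5170.9 / 0.892 = 5796.97.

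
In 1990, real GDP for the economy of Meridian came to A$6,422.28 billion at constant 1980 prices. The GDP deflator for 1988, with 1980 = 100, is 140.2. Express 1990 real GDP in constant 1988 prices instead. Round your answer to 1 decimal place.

Real GDP in 1988 prices = Real GDP in 1980 prices × (P_1988/P_1980) = 6422.28 × 1.402 = 9004.04.

A$9,004.0 billion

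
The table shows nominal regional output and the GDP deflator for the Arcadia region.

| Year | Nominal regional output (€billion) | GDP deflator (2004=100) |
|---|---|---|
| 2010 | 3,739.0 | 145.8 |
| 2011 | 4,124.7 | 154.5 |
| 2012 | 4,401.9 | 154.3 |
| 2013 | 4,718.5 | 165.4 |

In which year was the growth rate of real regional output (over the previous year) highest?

2011: real = 4124.7/1.545 = 2669.71; growth vs 2010 (2564.47) = 4.10%.
2012: real = 4401.9/1.543 = 2852.82; growth vs 2011 (2669.71) = 6.86%.
2013: real = 4718.5/1.654 = 2852.78; growth vs 2012 (2852.82) = 0.00%.

2012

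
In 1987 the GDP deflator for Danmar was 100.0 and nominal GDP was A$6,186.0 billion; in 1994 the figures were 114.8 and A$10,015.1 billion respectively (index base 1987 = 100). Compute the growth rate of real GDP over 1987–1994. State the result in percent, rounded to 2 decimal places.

41.03%

Deflate each year: 1987 → 6186.0/1.000 = 6186.00; 1994 → 10015.1/1.148 = 8723.95.
So real GDP changed by 8723.95/6186.00 − 1 = 0.4103, i.e. 41.03%.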